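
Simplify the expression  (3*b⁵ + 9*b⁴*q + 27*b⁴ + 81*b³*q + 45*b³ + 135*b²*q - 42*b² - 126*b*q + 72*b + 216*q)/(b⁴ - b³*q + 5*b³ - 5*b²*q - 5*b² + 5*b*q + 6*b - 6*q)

Factor: 3*b⁵ + 9*b⁴*q + 27*b⁴ + 81*b³*q + 45*b³ + 135*b²*q - 42*b² - 126*b*q + 72*b + 216*q = 3·(b + 6)·(b + 4)·(b² - b + 1)·(b + 3*q);  b⁴ - b³*q + 5*b³ - 5*b²*q - 5*b² + 5*b*q + 6*b - 6*q = (b - q)·(b² - b + 1)·(b + 6)
Cancel the common factors (b² - b + 1), (b + 6).

(-3*b² - 9*b*q - 12*b - 36*q)/(-b + q)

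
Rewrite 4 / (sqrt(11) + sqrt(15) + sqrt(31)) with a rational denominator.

(-8*sqrt(5115) - 20*sqrt(31) + 108*sqrt(15) + 140*sqrt(11))/635

Group as (sqrt(15) + sqrt(31)) + sqrt(11); multiply by (sqrt(15) + sqrt(31)) - sqrt(11), then rationalise the remaining surd.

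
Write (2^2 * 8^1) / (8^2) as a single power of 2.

2^2 = 2^2; 8^1 = 2^3; 8^2 = 2^6
Combine exponents: 2^(-1)

2^(-1)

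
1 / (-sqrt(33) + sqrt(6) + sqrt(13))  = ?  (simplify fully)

Group as (sqrt(6) + sqrt(13)) - sqrt(33); multiply by (sqrt(6) + sqrt(13)) + sqrt(33), then rationalise the remaining surd.

(7*sqrt(33) + 13*sqrt(13) + 20*sqrt(6) + 3*sqrt(286))/58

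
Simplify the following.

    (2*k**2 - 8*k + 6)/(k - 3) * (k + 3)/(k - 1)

2*k + 6

Factor: 2*k**2 - 8*k + 6 = 2*(k - 1)*(k - 3)
Cancel the common factors (k - 3), (k - 1).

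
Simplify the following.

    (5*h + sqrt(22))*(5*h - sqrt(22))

Difference of squares with P = 5*h, Q = sqrt(22).

25*h^2 - 22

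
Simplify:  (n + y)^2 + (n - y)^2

2*n^2 + 2*y^2

Binomially expand both and collect terms in n, y.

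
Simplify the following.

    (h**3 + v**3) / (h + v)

h**3 + v**3 = (h + v)(h**2 - h*v + v**2).

h**2 - h*v + v**2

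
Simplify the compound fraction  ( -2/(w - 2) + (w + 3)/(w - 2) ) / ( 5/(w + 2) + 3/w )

Numerator: -2/(w - 2) + (w + 3)/(w - 2) = (w + 1)/(w - 2)
Denominator: 5/(w + 2) + 3/w = (8*w + 6)/(w^2 + 2*w)
Divide: ((w + 1)/(w - 2)) · ((w^2 + 2*w)/(8*w + 6)) = (w^3 + 3*w^2 + 2*w)/(8*w^2 - 10*w - 12)

(w^3 + 3*w^2 + 2*w)/(8*w^2 - 10*w - 12)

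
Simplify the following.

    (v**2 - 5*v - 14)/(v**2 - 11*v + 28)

Factor: v**2 - 5*v - 14 = (v + 2)*(v - 7);  v**2 - 11*v + 28 = (v - 4)*(v - 7)
Cancel the common factor (v - 7).

(v + 2)/(v - 4)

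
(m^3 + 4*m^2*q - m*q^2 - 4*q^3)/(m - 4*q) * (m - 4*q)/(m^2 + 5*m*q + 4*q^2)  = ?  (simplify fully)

Factor: m^3 + 4*m^2*q - m*q^2 - 4*q^3 = (m + 4*q)*(m + q)*(m - q);  m^2 + 5*m*q + 4*q^2 = (m + 4*q)*(m + q)
Cancel the common factors (m + q), (m + 4*q), (m - 4*q).

m - q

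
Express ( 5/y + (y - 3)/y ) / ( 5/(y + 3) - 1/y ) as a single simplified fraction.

Numerator: 5/y + (y - 3)/y = (y + 2)/y
Denominator: 5/(y + 3) - 1/y = (4*y - 3)/(y² + 3*y)
Divide: ((y + 2)/y) · ((y² + 3*y)/(4*y - 3)) = (y² + 5*y + 6)/(4*y - 3)

(y² + 5*y + 6)/(4*y - 3)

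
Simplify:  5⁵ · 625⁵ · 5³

5^28

5⁵ = 5^5; 625⁵ = 5^20; 5³ = 5^3
Combine exponents: 5^28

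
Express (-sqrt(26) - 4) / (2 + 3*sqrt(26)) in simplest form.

Multiply numerator and denominator by -3*sqrt(26) + 2.
Denominator becomes -230; numerator becomes 10*sqrt(26) + 70.

(-7 - sqrt(26))/23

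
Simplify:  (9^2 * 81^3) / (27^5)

9^2 = 3^4; 81^3 = 3^12; 27^5 = 3^15
Combine exponents: 3^1

3^1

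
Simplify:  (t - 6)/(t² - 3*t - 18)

Factor: t² - 3*t - 18 = (t + 3)·(t - 6)
Cancel the common factor (t - 6).

1/(t + 3)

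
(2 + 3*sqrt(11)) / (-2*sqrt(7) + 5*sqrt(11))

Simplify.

(4*sqrt(7) + 10*sqrt(11) + 6*sqrt(77) + 165)/247

Multiply numerator and denominator by 2*sqrt(7) + 5*sqrt(11).
Denominator becomes 247; numerator becomes 4*sqrt(7) + 10*sqrt(11) + 6*sqrt(77) + 165.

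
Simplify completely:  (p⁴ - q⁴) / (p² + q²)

p² - q²

Difference of fourth powers: factor out (p² + q²).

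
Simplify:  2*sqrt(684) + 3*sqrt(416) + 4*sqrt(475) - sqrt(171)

12*sqrt(26) + 29*sqrt(19)

2*sqrt(684) = 12*sqrt(19); 3*sqrt(416) = 12*sqrt(26); 4*sqrt(475) = 20*sqrt(19); sqrt(171) = 3*sqrt(19)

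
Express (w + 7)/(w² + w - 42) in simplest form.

Factor: w² + w - 42 = (w - 6)·(w + 7)
Cancel the common factor (w + 7).

1/(w - 6)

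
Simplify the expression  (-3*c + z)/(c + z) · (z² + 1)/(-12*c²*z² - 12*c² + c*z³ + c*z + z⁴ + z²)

Factor: -12*c²*z² - 12*c² + c*z³ + c*z + z⁴ + z² = (-3*c + z)·(4*c + z)·(z² + 1)
Cancel the common factors (z² + 1), (-3*c + z).

1/(4*c² + 5*c*z + z²)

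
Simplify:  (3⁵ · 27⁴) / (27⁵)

3⁵ = 3^5; 27⁴ = 3^12; 27⁵ = 3^15
Combine exponents: 3^2

3^2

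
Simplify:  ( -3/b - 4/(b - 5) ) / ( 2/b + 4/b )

Numerator: -3/b - 4/(b - 5) = (-7*b + 15)/(b^2 - 5*b)
Denominator: 2/b + 4/b = 6/b
Divide: ((-7*b + 15)/(b^2 - 5*b)) · (b/6) = (-7*b + 15)/(6*b - 30)

(-7*b + 15)/(6*b - 30)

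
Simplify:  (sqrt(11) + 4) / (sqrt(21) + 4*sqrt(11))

(-4*sqrt(21) - sqrt(231) + 44 + 16*sqrt(11))/155

Multiply numerator and denominator by -sqrt(21) + 4*sqrt(11).
Denominator becomes 155; numerator becomes -4*sqrt(21) - sqrt(231) + 44 + 16*sqrt(11).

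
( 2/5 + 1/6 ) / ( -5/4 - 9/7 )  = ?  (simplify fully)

-238/1065

Numerator: 2/5 + 1/6 = 17/30
Denominator: -5/4 - 9/7 = -71/28
Divide: (17/30) · (-28/71) = -238/1065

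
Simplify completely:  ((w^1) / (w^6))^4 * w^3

Inside the bracket: (w^-5)
Raise to the power 4: (w^-20)
Multiply by w^3: add exponents.

w^(-17)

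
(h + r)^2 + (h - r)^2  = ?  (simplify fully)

2*h^2 + 2*r^2

Write as f(h,r) + f(h,-r) and expand.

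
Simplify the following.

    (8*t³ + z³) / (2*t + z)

4*t² - 2*t*z + z²

Factor as (a+b)(a^2-ab+b^2) with a=(2*t), b=z.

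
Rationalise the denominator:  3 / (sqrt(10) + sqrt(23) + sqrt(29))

Group as (sqrt(23) + sqrt(29)) + sqrt(10); multiply by (sqrt(23) + sqrt(29)) - sqrt(10), then rationalise the remaining surd.

(-3*sqrt(6670) + 6*sqrt(29) + 24*sqrt(23) + 63*sqrt(10))/452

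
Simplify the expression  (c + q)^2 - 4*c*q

(c - q)^2

Expand the square and combine the 4*c*q term.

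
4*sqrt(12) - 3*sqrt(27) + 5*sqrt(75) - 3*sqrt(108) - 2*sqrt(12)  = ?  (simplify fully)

2*sqrt(3)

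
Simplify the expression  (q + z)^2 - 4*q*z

After expansion: q^2 - 2*q*z + z^2 — a perfect-square trinomial.

(q - z)^2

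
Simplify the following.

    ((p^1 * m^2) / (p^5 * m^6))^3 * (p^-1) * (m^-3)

Inside the bracket: (p^-4) * (m^-4)
Raise to the power 3: (p^-12) * (m^-12)
Multiply by (p^-1) * (m^-3): add exponents.

1/(m^15*p^13)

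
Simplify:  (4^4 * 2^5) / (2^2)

2^11

4^4 = 2^8; 2^5 = 2^5; 2^2 = 2^2
Combine exponents: 2^11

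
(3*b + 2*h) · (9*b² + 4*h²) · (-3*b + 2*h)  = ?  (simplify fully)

-81*b⁴ + 16*h⁴

((2*h)+(3*b))((2*h)-(3*b)) = -9*b² + 4*h²; continue pairing.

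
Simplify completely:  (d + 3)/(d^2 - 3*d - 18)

Factor: d^2 - 3*d - 18 = (d - 6)*(d + 3)
Cancel the common factor (d + 3).

1/(d - 6)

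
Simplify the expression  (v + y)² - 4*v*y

(v - y)²

Expanding gives v² - 2*v*y + y², a perfect square.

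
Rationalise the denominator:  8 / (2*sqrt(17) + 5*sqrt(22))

(-8*sqrt(17) + 20*sqrt(22))/241

Multiply numerator and denominator by -2*sqrt(17) + 5*sqrt(22).
Denominator becomes 482; numerator becomes -16*sqrt(17) + 40*sqrt(22).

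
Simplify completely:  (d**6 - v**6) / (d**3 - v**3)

Difference of sixth powers: factor out (d**3 - v**3).

d**3 + v**3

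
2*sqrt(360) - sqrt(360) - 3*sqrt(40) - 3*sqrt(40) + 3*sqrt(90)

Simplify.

2*sqrt(360) = 12*sqrt(10); sqrt(360) = 6*sqrt(10); 3*sqrt(40) = 6*sqrt(10); 3*sqrt(40) = 6*sqrt(10); 3*sqrt(90) = 9*sqrt(10)
Combine: (12 - 6 - 6 - 6 + 9)·sqrt(10) = 3*sqrt(10)

3*sqrt(10)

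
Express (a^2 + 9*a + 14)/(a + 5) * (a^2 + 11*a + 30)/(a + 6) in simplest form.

a^2 + 9*a + 14

Factor: a^2 + 9*a + 14 = (a + 2)*(a + 7);  a^2 + 11*a + 30 = (a + 6)*(a + 5)
Cancel the common factors (a + 5), (a + 6).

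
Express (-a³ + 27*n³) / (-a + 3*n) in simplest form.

a² + 3*a*n + 9*n²

(3*n)^3 - a^3 = (-a + 3*n)(a² + 3*a*n + 9*n²).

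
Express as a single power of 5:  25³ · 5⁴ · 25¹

5^12

25³ = 5^6; 5⁴ = 5^4; 25¹ = 5^2
Combine exponents: 5^12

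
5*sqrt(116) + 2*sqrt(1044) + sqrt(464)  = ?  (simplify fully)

26*sqrt(29)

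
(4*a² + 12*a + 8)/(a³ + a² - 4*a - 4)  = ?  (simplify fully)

Factor: 4*a² + 12*a + 8 = 4·(a + 2)·(a + 1);  a³ + a² - 4*a - 4 = (a + 1)·(a + 2)·(a - 2)
Cancel the common factors (a + 2), (a + 1).

4/(a - 2)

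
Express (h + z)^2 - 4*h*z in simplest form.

(h - z)^2

Expand the square and combine the 4*h*z term.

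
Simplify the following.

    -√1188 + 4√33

-2*√33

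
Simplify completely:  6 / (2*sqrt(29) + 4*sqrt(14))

(-sqrt(29) + 2*sqrt(14))/9

Multiply numerator and denominator by -4*sqrt(14) + 2*sqrt(29).
Denominator becomes -108; numerator becomes -24*sqrt(14) + 12*sqrt(29).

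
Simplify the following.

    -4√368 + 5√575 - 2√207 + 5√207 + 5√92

4√368 = 16*√23; 5√575 = 25*√23; 2√207 = 6*√23; 5√207 = 15*√23; 5√92 = 10*√23
Combine: (-16 + 25 - 6 + 15 + 10)·√23 = 28*√23

28*√23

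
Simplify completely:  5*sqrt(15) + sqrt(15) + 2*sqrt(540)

18*sqrt(15)

5*sqrt(15) = 5*sqrt(15); sqrt(15) = sqrt(15); 2*sqrt(540) = 12*sqrt(15)
Combine: (5 + 1 + 12)·sqrt(15) = 18*sqrt(15)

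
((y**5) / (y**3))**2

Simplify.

Inside the bracket: y**2
Raise to the power 2: y**4

y**4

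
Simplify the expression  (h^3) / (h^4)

1/h

Quotient: (h^-1)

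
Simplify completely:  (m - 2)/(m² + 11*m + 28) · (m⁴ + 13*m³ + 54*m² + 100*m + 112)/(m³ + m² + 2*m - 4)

Factor: m² + 11*m + 28 = (m + 4)·(m + 7);  m⁴ + 13*m³ + 54*m² + 100*m + 112 = (m + 4)·(m² + 2*m + 4)·(m + 7);  m³ + m² + 2*m - 4 = (m² + 2*m + 4)·(m - 1)
Cancel the common factors (m² + 2*m + 4), (m + 4), (m + 7).

(m - 2)/(m - 1)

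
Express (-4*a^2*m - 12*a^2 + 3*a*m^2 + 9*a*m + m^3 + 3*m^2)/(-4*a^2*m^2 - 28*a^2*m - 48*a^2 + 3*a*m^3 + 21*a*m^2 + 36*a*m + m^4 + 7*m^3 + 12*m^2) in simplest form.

1/(m + 4)

Factor: -4*a^2*m - 12*a^2 + 3*a*m^2 + 9*a*m + m^3 + 3*m^2 = (4*a + m)*(-a + m)*(m + 3);  -4*a^2*m^2 - 28*a^2*m - 48*a^2 + 3*a*m^3 + 21*a*m^2 + 36*a*m + m^4 + 7*m^3 + 12*m^2 = (-a + m)*(4*a + m)*(m + 4)*(m + 3)
Cancel the common factors (m + 3), (-a + m), (4*a + m).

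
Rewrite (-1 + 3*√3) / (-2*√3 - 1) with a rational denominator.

Multiply numerator and denominator by -1 + 2*√3.
Denominator becomes -11; numerator becomes -5*√3 + 19.

(-19 + 5*√3)/11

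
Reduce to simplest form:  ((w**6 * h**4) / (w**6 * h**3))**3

h**3

Inside the bracket: h**1
Raise to the power 3: h**3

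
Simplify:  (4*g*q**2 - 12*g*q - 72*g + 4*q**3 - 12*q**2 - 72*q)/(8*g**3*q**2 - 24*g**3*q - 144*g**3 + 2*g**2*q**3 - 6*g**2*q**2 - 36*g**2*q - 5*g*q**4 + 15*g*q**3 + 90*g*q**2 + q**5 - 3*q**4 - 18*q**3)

4/(8*g**2 - 6*g*q + q**2)

Factor: 4*g*q**2 - 12*g*q - 72*g + 4*q**3 - 12*q**2 - 72*q = 4*(q + 3)*(g + q)*(q - 6);  8*g**3*q**2 - 24*g**3*q - 144*g**3 + 2*g**2*q**3 - 6*g**2*q**2 - 36*g**2*q - 5*g*q**4 + 15*g*q**3 + 90*g*q**2 + q**5 - 3*q**4 - 18*q**3 = (g + q)*(q - 6)*(-2*g + q)*(q + 3)*(-4*g + q)
Cancel the common factors (q + 3), (g + q), (q - 6).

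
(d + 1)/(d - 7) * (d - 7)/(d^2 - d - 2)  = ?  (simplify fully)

1/(d - 2)

Factor: d^2 - d - 2 = (d - 2)*(d + 1)
Cancel the common factors (d - 7), (d + 1).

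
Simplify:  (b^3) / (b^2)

b

Quotient: b^1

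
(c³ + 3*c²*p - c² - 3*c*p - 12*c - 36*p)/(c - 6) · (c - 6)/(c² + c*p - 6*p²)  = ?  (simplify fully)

(-c² + c + 12)/(-c + 2*p)

Factor: c³ + 3*c²*p - c² - 3*c*p - 12*c - 36*p = (c + 3*p)·(c + 3)·(c - 4);  c² + c*p - 6*p² = (c + 3*p)·(c - 2*p)
Cancel the common factors (c - 6), (c + 3*p).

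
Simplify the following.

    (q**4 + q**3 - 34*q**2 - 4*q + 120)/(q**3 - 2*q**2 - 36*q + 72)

(q**2 - 3*q - 10)/(q - 6)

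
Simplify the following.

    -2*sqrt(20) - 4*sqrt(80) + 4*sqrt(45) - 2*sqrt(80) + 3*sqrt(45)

-7*sqrt(5)

2*sqrt(20) = 4*sqrt(5); 4*sqrt(80) = 16*sqrt(5); 4*sqrt(45) = 12*sqrt(5); 2*sqrt(80) = 8*sqrt(5); 3*sqrt(45) = 9*sqrt(5)
Combine: (-4 - 16 + 12 - 8 + 9)·sqrt(5) = -7*sqrt(5)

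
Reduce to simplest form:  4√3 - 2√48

4√3 = 4*√3; 2√48 = 8*√3
Combine: (4 - 8)·√3 = -4*√3

-4*√3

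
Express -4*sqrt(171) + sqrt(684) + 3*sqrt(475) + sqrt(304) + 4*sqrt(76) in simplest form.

4*sqrt(171) = 12*sqrt(19); sqrt(684) = 6*sqrt(19); 3*sqrt(475) = 15*sqrt(19); sqrt(304) = 4*sqrt(19); 4*sqrt(76) = 8*sqrt(19)
Combine: (-12 + 6 + 15 + 4 + 8)·sqrt(19) = 21*sqrt(19)

21*sqrt(19)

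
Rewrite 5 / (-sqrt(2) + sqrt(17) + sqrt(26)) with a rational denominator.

(-205*sqrt(2) - 35*sqrt(26) + 55*sqrt(17) + 20*sqrt(221))/87

Group as (sqrt(17) + sqrt(26)) - sqrt(2); multiply by (sqrt(17) + sqrt(26)) + sqrt(2), then rationalise the remaining surd.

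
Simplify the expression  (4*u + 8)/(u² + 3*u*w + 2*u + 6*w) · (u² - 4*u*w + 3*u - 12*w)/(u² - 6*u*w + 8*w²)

(4*u + 12)/(u² + u*w - 6*w²)

Factor: 4*u + 8 = 4·(u + 2);  u² + 3*u*w + 2*u + 6*w = (u + 3*w)·(u + 2);  u² - 4*u*w + 3*u - 12*w = (u + 3)·(u - 4*w);  u² - 6*u*w + 8*w² = (u - 4*w)·(u - 2*w)
Cancel the common factors (u - 4*w), (u + 2).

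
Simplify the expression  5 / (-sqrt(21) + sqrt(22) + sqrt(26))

(-135*sqrt(21) + 85*sqrt(26) + 125*sqrt(22) + 20*sqrt(3003))/1559

Group as (sqrt(22) + sqrt(26)) - sqrt(21); multiply by (sqrt(22) + sqrt(26)) + sqrt(21), then rationalise the remaining surd.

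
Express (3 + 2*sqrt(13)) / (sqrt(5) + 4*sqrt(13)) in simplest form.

Multiply numerator and denominator by -sqrt(5) + 4*sqrt(13).
Denominator becomes 203; numerator becomes -2*sqrt(65) - 3*sqrt(5) + 12*sqrt(13) + 104.

(-2*sqrt(65) - 3*sqrt(5) + 12*sqrt(13) + 104)/203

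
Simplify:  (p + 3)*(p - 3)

p**2 - 9

(p)**2 - (3)**2 = p**2 - 9.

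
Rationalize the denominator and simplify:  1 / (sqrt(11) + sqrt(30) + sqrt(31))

Group as (sqrt(30) + sqrt(31)) + sqrt(11); multiply by (sqrt(30) + sqrt(31)) - sqrt(11), then rationalise the remaining surd.

(-sqrt(10230) + 5*sqrt(31) + 6*sqrt(30) + 25*sqrt(11))/610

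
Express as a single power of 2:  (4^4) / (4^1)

2^6

4^4 = 2^8; 4^1 = 2^2
Combine exponents: 2^6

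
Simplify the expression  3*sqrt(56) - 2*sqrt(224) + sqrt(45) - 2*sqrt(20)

-2*sqrt(14) - sqrt(5)

3*sqrt(56) = 6*sqrt(14); 2*sqrt(224) = 8*sqrt(14); sqrt(45) = 3*sqrt(5); 2*sqrt(20) = 4*sqrt(5)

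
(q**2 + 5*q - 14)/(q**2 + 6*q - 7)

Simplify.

(q - 2)/(q - 1)

Factor: q**2 + 5*q - 14 = (q + 7)*(q - 2);  q**2 + 6*q - 7 = (q + 7)*(q - 1)
Cancel the common factor (q + 7).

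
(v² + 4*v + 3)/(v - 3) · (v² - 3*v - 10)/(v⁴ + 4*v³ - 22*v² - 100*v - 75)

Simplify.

(v + 2)/(v² + 2*v - 15)

Factor: v² + 4*v + 3 = (v + 1)·(v + 3);  v² - 3*v - 10 = (v + 2)·(v - 5);  v⁴ + 4*v³ - 22*v² - 100*v - 75 = (v + 1)·(v + 5)·(v - 5)·(v + 3)
Cancel the common factors (v + 3), (v + 1), (v - 5).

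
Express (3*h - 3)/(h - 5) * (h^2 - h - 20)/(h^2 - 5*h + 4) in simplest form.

Factor: 3*h - 3 = 3*(h - 1);  h^2 - h - 20 = (h - 5)*(h + 4);  h^2 - 5*h + 4 = (h - 4)*(h - 1)
Cancel the common factors (h - 1), (h - 5).

(3*h + 12)/(h - 4)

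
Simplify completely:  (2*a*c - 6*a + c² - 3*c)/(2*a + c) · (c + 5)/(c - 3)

c + 5

Factor: 2*a*c - 6*a + c² - 3*c = (2*a + c)·(c - 3)
Cancel the common factors (c - 3), (2*a + c).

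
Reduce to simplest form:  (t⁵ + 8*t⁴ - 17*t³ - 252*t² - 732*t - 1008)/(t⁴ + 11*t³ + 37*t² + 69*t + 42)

Factor: t⁵ + 8*t⁴ - 17*t³ - 252*t² - 732*t - 1008 = (t + 7)·(t - 6)·(t + 4)·(t² + 3*t + 6);  t⁴ + 11*t³ + 37*t² + 69*t + 42 = (t + 7)·(t + 1)·(t² + 3*t + 6)
Cancel the common factors (t² + 3*t + 6), (t + 7).

(t² - 2*t - 24)/(t + 1)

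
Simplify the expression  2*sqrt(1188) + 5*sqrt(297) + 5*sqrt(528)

2*sqrt(1188) = 12*sqrt(33); 5*sqrt(297) = 15*sqrt(33); 5*sqrt(528) = 20*sqrt(33)
Combine: (12 + 15 + 20)·sqrt(33) = 47*sqrt(33)

47*sqrt(33)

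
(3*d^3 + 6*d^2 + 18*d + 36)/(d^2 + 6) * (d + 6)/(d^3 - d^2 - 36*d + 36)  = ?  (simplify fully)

(3*d + 6)/(d^2 - 7*d + 6)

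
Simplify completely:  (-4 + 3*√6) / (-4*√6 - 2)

Multiply numerator and denominator by -2 + 4*√6.
Denominator becomes -92; numerator becomes -22*√6 + 80.

(-40 + 11*√6)/46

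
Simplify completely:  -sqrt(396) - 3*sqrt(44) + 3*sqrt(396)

sqrt(396) = 6*sqrt(11); 3*sqrt(44) = 6*sqrt(11); 3*sqrt(396) = 18*sqrt(11)
Combine: (-6 - 6 + 18)·sqrt(11) = 6*sqrt(11)

6*sqrt(11)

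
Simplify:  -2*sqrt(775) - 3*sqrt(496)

-22*sqrt(31)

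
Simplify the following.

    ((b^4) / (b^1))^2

b^6

Inside the bracket: b^3
Raise to the power 2: b^6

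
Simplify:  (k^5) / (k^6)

Quotient: (k^-1)

1/k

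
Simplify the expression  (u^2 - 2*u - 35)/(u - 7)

Factor: u^2 - 2*u - 35 = (u + 5)*(u - 7)
Cancel the common factor (u - 7).

u + 5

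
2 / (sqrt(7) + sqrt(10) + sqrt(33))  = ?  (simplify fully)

Group as (sqrt(7) + sqrt(10)) + sqrt(33); multiply by (sqrt(7) + sqrt(10)) - sqrt(33), then rationalise the remaining surd.

(-sqrt(2310) - 8*sqrt(33) + 15*sqrt(10) + 18*sqrt(7))/6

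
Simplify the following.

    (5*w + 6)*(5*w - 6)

25*w**2 - 36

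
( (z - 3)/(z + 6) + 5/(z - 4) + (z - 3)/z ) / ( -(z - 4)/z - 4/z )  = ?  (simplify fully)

Numerator: (z - 3)/(z + 6) + 5/(z - 4) + (z - 3)/z = (2*z^3 - 3*z^2 + 12*z + 72)/(z^3 + 2*z^2 - 24*z)
Denominator: -(z - 4)/z - 4/z = -1
Divide: ((2*z^3 - 3*z^2 + 12*z + 72)/(z^3 + 2*z^2 - 24*z)) · (-1) = (-2*z^3 + 3*z^2 - 12*z - 72)/(z^3 + 2*z^2 - 24*z)

(-2*z^3 + 3*z^2 - 12*z - 72)/(z^3 + 2*z^2 - 24*z)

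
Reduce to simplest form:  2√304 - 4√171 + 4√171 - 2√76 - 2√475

2√304 = 8*√19; 4√171 = 12*√19; 4√171 = 12*√19; 2√76 = 4*√19; 2√475 = 10*√19
Combine: (8 - 12 + 12 - 4 - 10)·√19 = -6*√19

-6*√19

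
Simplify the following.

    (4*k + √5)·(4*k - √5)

(4*k)^2 - (√5)^2 = 16*k² - 5.

16*k² - 5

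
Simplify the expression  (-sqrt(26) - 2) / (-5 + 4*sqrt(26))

(-114 - 13*sqrt(26))/391

Multiply numerator and denominator by -4*sqrt(26) - 5.
Denominator becomes -391; numerator becomes 13*sqrt(26) + 114.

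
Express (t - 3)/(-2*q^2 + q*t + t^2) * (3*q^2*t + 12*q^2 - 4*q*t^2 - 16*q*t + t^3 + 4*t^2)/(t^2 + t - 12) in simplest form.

Factor: -2*q^2 + q*t + t^2 = (-q + t)*(2*q + t);  3*q^2*t + 12*q^2 - 4*q*t^2 - 16*q*t + t^3 + 4*t^2 = (t + 4)*(-q + t)*(-3*q + t);  t^2 + t - 12 = (t + 4)*(t - 3)
Cancel the common factors (t + 4), (t - 3), (-q + t).

(-3*q + t)/(2*q + t)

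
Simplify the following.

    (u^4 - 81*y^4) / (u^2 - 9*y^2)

u^2 + 9*y^2

Factor u^4 - (3*y)^4 and cancel (u^2 - 9*y^2).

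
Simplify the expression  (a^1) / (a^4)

Quotient: (a^-3)

a^(-3)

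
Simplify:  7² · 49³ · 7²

7² = 7^2; 49³ = 7^6; 7² = 7^2
Combine exponents: 7^10

7^10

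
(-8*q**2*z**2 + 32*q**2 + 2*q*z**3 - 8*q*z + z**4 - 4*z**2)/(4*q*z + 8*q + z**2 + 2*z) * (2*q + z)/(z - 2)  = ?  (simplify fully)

-4*q**2 + z**2

Factor: -8*q**2*z**2 + 32*q**2 + 2*q*z**3 - 8*q*z + z**4 - 4*z**2 = (-2*q + z)*(z - 2)*(4*q + z)*(z + 2);  4*q*z + 8*q + z**2 + 2*z = (z + 2)*(4*q + z)
Cancel the common factors (z + 2), (4*q + z), (z - 2).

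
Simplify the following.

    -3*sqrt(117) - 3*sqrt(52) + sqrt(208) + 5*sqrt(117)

3*sqrt(117) = 9*sqrt(13); 3*sqrt(52) = 6*sqrt(13); sqrt(208) = 4*sqrt(13); 5*sqrt(117) = 15*sqrt(13)
Combine: (-9 - 6 + 4 + 15)·sqrt(13) = 4*sqrt(13)

4*sqrt(13)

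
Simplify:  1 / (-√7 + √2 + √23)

(-14*√2 - √322 + 9*√7 + 7*√23)/70

Group as (√2 + √23) - √7; multiply by (√2 + √23) + √7, then rationalise the remaining surd.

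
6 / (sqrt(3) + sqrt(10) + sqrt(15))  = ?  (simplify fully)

(-45*sqrt(2) - 3*sqrt(15) + 12*sqrt(10) + 33*sqrt(3))/29

Group as (sqrt(10) + sqrt(15)) + sqrt(3); multiply by (sqrt(10) + sqrt(15)) - sqrt(3), then rationalise the remaining surd.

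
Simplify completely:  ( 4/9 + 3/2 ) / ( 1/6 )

35/3

Numerator: 4/9 + 3/2 = 35/18
Denominator: 1/6 = 1/6
Divide: (35/18) · (6) = 35/3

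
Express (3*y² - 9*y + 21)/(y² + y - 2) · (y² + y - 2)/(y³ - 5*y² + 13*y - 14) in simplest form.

Factor: 3*y² - 9*y + 21 = 3·(y² - 3*y + 7);  y² + y - 2 = (y + 2)·(y - 1);  y² + y - 2 = (y - 1)·(y + 2);  y³ - 5*y² + 13*y - 14 = (y - 2)·(y² - 3*y + 7)
Cancel the common factors (y² - 3*y + 7), (y - 1), (y + 2).

3/(y - 2)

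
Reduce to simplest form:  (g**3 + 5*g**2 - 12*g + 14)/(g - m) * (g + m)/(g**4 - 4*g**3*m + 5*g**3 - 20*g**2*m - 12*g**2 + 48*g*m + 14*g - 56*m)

(g + m)/(g**2 - 5*g*m + 4*m**2)

Factor: g**3 + 5*g**2 - 12*g + 14 = (g + 7)*(g**2 - 2*g + 2);  g**4 - 4*g**3*m + 5*g**3 - 20*g**2*m - 12*g**2 + 48*g*m + 14*g - 56*m = (g - 4*m)*(g**2 - 2*g + 2)*(g + 7)
Cancel the common factors (g**2 - 2*g + 2), (g + 7).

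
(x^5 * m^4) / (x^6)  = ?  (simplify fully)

m^4/x

Quotient: (x^-1) * m^4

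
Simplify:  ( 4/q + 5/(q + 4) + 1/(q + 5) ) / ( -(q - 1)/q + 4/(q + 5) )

Numerator: 4/q + 5/(q + 4) + 1/(q + 5) = (10*q² + 65*q + 80)/(q³ + 9*q² + 20*q)
Denominator: -(q - 1)/q + 4/(q + 5) = (-q² + 5)/(q² + 5*q)
Divide: ((10*q² + 65*q + 80)/(q³ + 9*q² + 20*q)) · ((q² + 5*q)/(-q² + 5)) = (-10*q² - 65*q - 80)/(q³ + 4*q² - 5*q - 20)

(-10*q² - 65*q - 80)/(q³ + 4*q² - 5*q - 20)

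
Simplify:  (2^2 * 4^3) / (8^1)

2^5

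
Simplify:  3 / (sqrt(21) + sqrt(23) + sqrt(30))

Group as (sqrt(21) + sqrt(30)) + sqrt(23); multiply by (sqrt(21) + sqrt(30)) - sqrt(23), then rationalise the remaining surd.

(-9*sqrt(1610) + 21*sqrt(30) + 42*sqrt(23) + 48*sqrt(21))/868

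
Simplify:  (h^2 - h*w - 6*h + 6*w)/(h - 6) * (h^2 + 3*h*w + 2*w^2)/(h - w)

Factor: h^2 - h*w - 6*h + 6*w = (h - w)*(h - 6);  h^2 + 3*h*w + 2*w^2 = (h + 2*w)*(h + w)
Cancel the common factors (h - 6), (h - w).

h^2 + 3*h*w + 2*w^2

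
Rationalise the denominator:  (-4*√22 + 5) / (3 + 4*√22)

Multiply numerator and denominator by -4*√22 + 3.
Denominator becomes -343; numerator becomes -32*√22 + 367.

(-367 + 32*√22)/343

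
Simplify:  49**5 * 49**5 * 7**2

7**22

49**5 = 7**10; 49**5 = 7**10; 7**2 = 7**2
Combine exponents: 7**22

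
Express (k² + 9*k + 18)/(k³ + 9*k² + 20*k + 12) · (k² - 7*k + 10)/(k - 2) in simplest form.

Factor: k² + 9*k + 18 = (k + 3)·(k + 6);  k³ + 9*k² + 20*k + 12 = (k + 1)·(k + 6)·(k + 2);  k² - 7*k + 10 = (k - 5)·(k - 2)
Cancel the common factors (k - 2), (k + 6).

(k² - 2*k - 15)/(k² + 3*k + 2)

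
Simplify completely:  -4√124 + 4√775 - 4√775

4√124 = 8*√31; 4√775 = 20*√31; 4√775 = 20*√31
Combine: (-8 + 20 - 20)·√31 = -8*√31

-8*√31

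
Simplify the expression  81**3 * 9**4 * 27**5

81**3 = 3**12; 9**4 = 3**8; 27**5 = 3**15
Combine exponents: 3**35

3**35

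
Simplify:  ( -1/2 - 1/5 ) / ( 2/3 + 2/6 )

-7/10

Numerator: -1/2 - 1/5 = -7/10
Denominator: 2/3 + 2/6 = 1
Divide: (-7/10) · (1) = -7/10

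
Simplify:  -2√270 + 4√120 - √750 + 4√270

9*√30

2√270 = 6*√30; 4√120 = 8*√30; √750 = 5*√30; 4√270 = 12*√30
Combine: (-6 + 8 - 5 + 12)·√30 = 9*√30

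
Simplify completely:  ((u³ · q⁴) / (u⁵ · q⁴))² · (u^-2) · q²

q²/u⁶

Inside the bracket: (u^-2)
Raise to the power 2: (u^-4)
Multiply by (u^-2) · q²: add exponents.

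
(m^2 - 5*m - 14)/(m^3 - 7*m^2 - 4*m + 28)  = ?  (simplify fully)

1/(m - 2)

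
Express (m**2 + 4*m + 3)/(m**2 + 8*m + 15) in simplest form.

Factor: m**2 + 4*m + 3 = (m + 1)*(m + 3);  m**2 + 8*m + 15 = (m + 3)*(m + 5)
Cancel the common factor (m + 3).

(m + 1)/(m + 5)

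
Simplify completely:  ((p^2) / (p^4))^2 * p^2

p^(-2)

Inside the bracket: (p^-2)
Raise to the power 2: (p^-4)
Multiply by p^2: add exponents.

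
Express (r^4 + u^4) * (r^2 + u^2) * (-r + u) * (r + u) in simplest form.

(u+r)(u-r) = -r^2 + u^2; continue pairing.

-r^8 + u^8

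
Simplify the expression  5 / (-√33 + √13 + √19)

(5*√33 + 135*√19 + 195*√13 + 10*√8151)/987

Group as (√13 + √19) - √33; multiply by (√13 + √19) + √33, then rationalise the remaining surd.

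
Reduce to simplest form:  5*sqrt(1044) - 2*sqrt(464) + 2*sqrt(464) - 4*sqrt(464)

14*sqrt(29)

5*sqrt(1044) = 30*sqrt(29); 2*sqrt(464) = 8*sqrt(29); 2*sqrt(464) = 8*sqrt(29); 4*sqrt(464) = 16*sqrt(29)
Combine: (30 - 8 + 8 - 16)·sqrt(29) = 14*sqrt(29)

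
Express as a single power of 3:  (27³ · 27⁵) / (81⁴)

3^8

27³ = 3^9; 27⁵ = 3^15; 81⁴ = 3^16
Combine exponents: 3^8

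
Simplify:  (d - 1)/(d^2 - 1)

1/(d + 1)

Factor: d^2 - 1 = (d + 1)*(d - 1)
Cancel the common factor (d - 1).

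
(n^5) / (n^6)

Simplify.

Quotient: (n^-1)

1/n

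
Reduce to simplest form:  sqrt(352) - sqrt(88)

sqrt(352) = 4*sqrt(22); sqrt(88) = 2*sqrt(22)
Combine: (4 - 2)·sqrt(22) = 2*sqrt(22)

2*sqrt(22)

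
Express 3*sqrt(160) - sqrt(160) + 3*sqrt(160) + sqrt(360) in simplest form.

26*sqrt(10)

3*sqrt(160) = 12*sqrt(10); sqrt(160) = 4*sqrt(10); 3*sqrt(160) = 12*sqrt(10); sqrt(360) = 6*sqrt(10)
Combine: (12 - 4 + 12 + 6)·sqrt(10) = 26*sqrt(10)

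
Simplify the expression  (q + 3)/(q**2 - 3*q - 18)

Factor: q**2 - 3*q - 18 = (q + 3)*(q - 6)
Cancel the common factor (q + 3).

1/(q - 6)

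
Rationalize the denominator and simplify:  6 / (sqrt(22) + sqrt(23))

-6*sqrt(22) + 6*sqrt(23)

Multiply numerator and denominator by -sqrt(23) + sqrt(22).
Denominator becomes -1; numerator becomes -6*sqrt(23) + 6*sqrt(22).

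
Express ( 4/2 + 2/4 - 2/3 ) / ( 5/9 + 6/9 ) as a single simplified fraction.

Numerator: 4/2 + 2/4 - 2/3 = 11/6
Denominator: 5/9 + 6/9 = 11/9
Divide: (11/6) · (9/11) = 3/2

3/2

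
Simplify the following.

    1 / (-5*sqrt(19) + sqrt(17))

(-5*sqrt(19) - sqrt(17))/458

Multiply numerator and denominator by sqrt(17) + 5*sqrt(19).
Denominator becomes -458; numerator becomes sqrt(17) + 5*sqrt(19).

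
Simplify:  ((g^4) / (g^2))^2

Inside the bracket: g^2
Raise to the power 2: g^4

g^4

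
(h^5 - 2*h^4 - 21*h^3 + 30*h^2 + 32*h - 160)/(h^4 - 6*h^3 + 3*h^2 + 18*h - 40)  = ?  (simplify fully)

Factor: h^5 - 2*h^4 - 21*h^3 + 30*h^2 + 32*h - 160 = (h + 4)*(h + 2)*(h - 5)*(h^2 - 3*h + 4);  h^4 - 6*h^3 + 3*h^2 + 18*h - 40 = (h + 2)*(h^2 - 3*h + 4)*(h - 5)
Cancel the common factors (h^2 - 3*h + 4), (h + 2), (h - 5).

h + 4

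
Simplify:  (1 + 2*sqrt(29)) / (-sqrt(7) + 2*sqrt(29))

(sqrt(7) + 2*sqrt(29) + 2*sqrt(203) + 116)/109

Multiply numerator and denominator by sqrt(7) + 2*sqrt(29).
Denominator becomes 109; numerator becomes sqrt(7) + 2*sqrt(29) + 2*sqrt(203) + 116.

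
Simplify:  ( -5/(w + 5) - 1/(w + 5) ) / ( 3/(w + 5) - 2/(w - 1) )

Numerator: -5/(w + 5) - 1/(w + 5) = -6/(w + 5)
Denominator: 3/(w + 5) - 2/(w - 1) = (w - 13)/(w^2 + 4*w - 5)
Divide: (-6/(w + 5)) · ((w^2 + 4*w - 5)/(w - 13)) = (-6*w + 6)/(w - 13)

(-6*w + 6)/(w - 13)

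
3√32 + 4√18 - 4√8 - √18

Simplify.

3√32 = 12*√2; 4√18 = 12*√2; 4√8 = 8*√2; √18 = 3*√2
Combine: (12 + 12 - 8 - 3)·√2 = 13*√2

13*√2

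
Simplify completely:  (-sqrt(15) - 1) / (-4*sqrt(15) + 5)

(9*sqrt(15) + 65)/215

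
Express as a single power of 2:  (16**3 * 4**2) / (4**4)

2**8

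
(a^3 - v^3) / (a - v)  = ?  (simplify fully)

a^2 + a*v + v^2

Apply the difference-of-cubes factorisation and cancel (a - v).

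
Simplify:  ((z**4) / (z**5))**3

z**(-3)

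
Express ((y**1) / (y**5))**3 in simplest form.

y**(-12)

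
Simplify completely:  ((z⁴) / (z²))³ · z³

z⁹

Inside the bracket: z²
Raise to the power 3: z⁶
Multiply by z³: add exponents.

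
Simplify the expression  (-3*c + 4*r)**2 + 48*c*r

(3*c + 4*r)**2

After expansion: 9*c**2 + 24*c*r + 16*r**2 — a perfect-square trinomial.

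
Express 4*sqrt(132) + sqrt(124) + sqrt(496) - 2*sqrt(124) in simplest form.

2*sqrt(31) + 8*sqrt(33)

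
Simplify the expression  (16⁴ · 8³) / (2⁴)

2^21

16⁴ = 2^16; 8³ = 2^9; 2⁴ = 2^4
Combine exponents: 2^21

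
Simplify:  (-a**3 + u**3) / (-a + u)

Apply the difference-of-cubes factorisation and cancel (-a + u).

a**2 + a*u + u**2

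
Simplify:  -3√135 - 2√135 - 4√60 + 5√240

-3*√15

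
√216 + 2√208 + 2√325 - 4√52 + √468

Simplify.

√216 = 6*√6; 2√208 = 8*√13; 2√325 = 10*√13; 4√52 = 8*√13; √468 = 6*√13

6*√6 + 16*√13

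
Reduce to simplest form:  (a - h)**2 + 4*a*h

Expanding gives a**2 + 2*a*h + h**2, a perfect square.

(a + h)**2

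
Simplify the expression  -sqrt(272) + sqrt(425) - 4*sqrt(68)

sqrt(272) = 4*sqrt(17); sqrt(425) = 5*sqrt(17); 4*sqrt(68) = 8*sqrt(17)
Combine: (-4 + 5 - 8)·sqrt(17) = -7*sqrt(17)

-7*sqrt(17)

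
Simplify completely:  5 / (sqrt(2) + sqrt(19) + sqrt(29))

Group as (sqrt(19) + sqrt(29)) + sqrt(2); multiply by (sqrt(19) + sqrt(29)) - sqrt(2), then rationalise the remaining surd.

(-5*sqrt(1102) - 20*sqrt(29) + 30*sqrt(19) + 115*sqrt(2))/44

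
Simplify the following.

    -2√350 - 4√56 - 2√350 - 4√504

2√350 = 10*√14; 4√56 = 8*√14; 2√350 = 10*√14; 4√504 = 24*√14
Combine: (-10 - 8 - 10 - 24)·√14 = -52*√14

-52*√14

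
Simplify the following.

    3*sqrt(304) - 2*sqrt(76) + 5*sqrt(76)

3*sqrt(304) = 12*sqrt(19); 2*sqrt(76) = 4*sqrt(19); 5*sqrt(76) = 10*sqrt(19)
Combine: (12 - 4 + 10)·sqrt(19) = 18*sqrt(19)

18*sqrt(19)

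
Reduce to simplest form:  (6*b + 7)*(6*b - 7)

36*b**2 - 49

Product of conjugates: (P+Q)(P-Q) = P**2 - Q**2.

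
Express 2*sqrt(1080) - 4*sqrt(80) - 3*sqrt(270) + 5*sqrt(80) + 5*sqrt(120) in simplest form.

4*sqrt(5) + 13*sqrt(30)

2*sqrt(1080) = 12*sqrt(30); 4*sqrt(80) = 16*sqrt(5); 3*sqrt(270) = 9*sqrt(30); 5*sqrt(80) = 20*sqrt(5); 5*sqrt(120) = 10*sqrt(30)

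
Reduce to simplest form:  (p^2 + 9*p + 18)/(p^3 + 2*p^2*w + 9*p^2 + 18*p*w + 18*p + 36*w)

Factor: p^2 + 9*p + 18 = (p + 3)*(p + 6);  p^3 + 2*p^2*w + 9*p^2 + 18*p*w + 18*p + 36*w = (p + 2*w)*(p + 3)*(p + 6)
Cancel the common factors (p + 3), (p + 6).

1/(p + 2*w)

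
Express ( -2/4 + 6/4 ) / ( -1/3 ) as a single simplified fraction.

Numerator: -2/4 + 6/4 = 1
Denominator: -1/3 = -1/3
Divide: (1) · (-3) = -3

-3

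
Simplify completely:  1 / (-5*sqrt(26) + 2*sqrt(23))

Multiply numerator and denominator by 2*sqrt(23) + 5*sqrt(26).
Denominator becomes -558; numerator becomes 2*sqrt(23) + 5*sqrt(26).

(-5*sqrt(26) - 2*sqrt(23))/558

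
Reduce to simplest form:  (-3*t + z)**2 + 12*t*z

After expansion: 9*t**2 + 6*t*z + z**2 — a perfect-square trinomial.

(3*t + z)**2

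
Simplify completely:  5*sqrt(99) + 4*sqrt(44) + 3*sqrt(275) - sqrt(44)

5*sqrt(99) = 15*sqrt(11); 4*sqrt(44) = 8*sqrt(11); 3*sqrt(275) = 15*sqrt(11); sqrt(44) = 2*sqrt(11)
Combine: (15 + 8 + 15 - 2)·sqrt(11) = 36*sqrt(11)

36*sqrt(11)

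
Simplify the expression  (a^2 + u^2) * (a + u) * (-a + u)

Telescope via difference of squares: (u+a)(u-a) = -a^2 + u^2, then repeat with the next factor.

-a^4 + u^4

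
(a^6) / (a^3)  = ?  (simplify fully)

Quotient: a^3

a^3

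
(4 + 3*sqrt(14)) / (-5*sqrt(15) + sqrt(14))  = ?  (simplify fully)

Multiply numerator and denominator by sqrt(14) + 5*sqrt(15).
Denominator becomes -361; numerator becomes 4*sqrt(14) + 42 + 20*sqrt(15) + 15*sqrt(210).

(-15*sqrt(210) - 20*sqrt(15) - 42 - 4*sqrt(14))/361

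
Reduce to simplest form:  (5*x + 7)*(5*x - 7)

25*x^2 - 49

Difference of squares with P = 5*x, Q = 7.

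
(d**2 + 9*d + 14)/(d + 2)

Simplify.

d + 7

Factor: d**2 + 9*d + 14 = (d + 2)*(d + 7)
Cancel the common factor (d + 2).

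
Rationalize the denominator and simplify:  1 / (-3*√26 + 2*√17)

(-3*√26 - 2*√17)/166

Multiply numerator and denominator by 2*√17 + 3*√26.
Denominator becomes -166; numerator becomes 2*√17 + 3*√26.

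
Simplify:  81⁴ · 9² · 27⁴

81⁴ = 3^16; 9² = 3^4; 27⁴ = 3^12
Combine exponents: 3^32

3^32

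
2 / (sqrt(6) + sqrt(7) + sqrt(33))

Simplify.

(-16*sqrt(7) - 17*sqrt(6) + 3*sqrt(154) + 10*sqrt(33))/58

Group as (sqrt(6) + sqrt(7)) + sqrt(33); multiply by (sqrt(6) + sqrt(7)) - sqrt(33), then rationalise the remaining surd.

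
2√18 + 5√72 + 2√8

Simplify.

40*√2

2√18 = 6*√2; 5√72 = 30*√2; 2√8 = 4*√2
Combine: (6 + 30 + 4)·√2 = 40*√2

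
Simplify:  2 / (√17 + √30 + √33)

Group as (√30 + √33) + √17; multiply by (√30 + √33) - √17, then rationalise the remaining surd.

(-3*√1870 + 7*√33 + 10*√30 + 23*√17)/461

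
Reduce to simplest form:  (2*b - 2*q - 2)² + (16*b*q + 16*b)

Expanding gives 4*b² + 8*b*q + 8*b + 4*q² + 8*q + 4, a perfect square.

4*(b + q + 1)²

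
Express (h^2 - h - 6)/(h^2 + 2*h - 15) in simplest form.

Factor: h^2 - h - 6 = (h + 2)*(h - 3);  h^2 + 2*h - 15 = (h - 3)*(h + 5)
Cancel the common factor (h - 3).

(h + 2)/(h + 5)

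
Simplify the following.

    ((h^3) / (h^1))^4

Inside the bracket: h^2
Raise to the power 4: h^8

h^8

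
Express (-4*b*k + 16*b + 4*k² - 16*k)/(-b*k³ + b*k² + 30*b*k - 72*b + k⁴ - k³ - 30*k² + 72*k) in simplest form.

4/(k² + 3*k - 18)

Factor: -4*b*k + 16*b + 4*k² - 16*k = 4·(k - 4)·(-b + k);  -b*k³ + b*k² + 30*b*k - 72*b + k⁴ - k³ - 30*k² + 72*k = (k + 6)·(k - 4)·(k - 3)·(-b + k)
Cancel the common factors (-b + k), (k - 4).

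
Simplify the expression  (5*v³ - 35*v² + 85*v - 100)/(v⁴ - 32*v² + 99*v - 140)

Factor: 5*v³ - 35*v² + 85*v - 100 = 5·(v² - 3*v + 5)·(v - 4);  v⁴ - 32*v² + 99*v - 140 = (v - 4)·(v² - 3*v + 5)·(v + 7)
Cancel the common factors (v² - 3*v + 5), (v - 4).

5/(v + 7)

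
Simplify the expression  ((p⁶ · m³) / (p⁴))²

Inside the bracket: p² · m³
Raise to the power 2: p⁴ · m⁶

m⁶*p⁴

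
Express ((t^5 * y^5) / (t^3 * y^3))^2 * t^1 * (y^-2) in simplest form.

t^5*y^2

Inside the bracket: t^2 * y^2
Raise to the power 2: t^4 * y^4
Multiply by t^1 * (y^-2): add exponents.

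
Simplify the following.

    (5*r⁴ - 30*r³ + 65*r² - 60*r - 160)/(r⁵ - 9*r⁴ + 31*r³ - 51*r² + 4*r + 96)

Factor: 5*r⁴ - 30*r³ + 65*r² - 60*r - 160 = 5·(r² - 3*r + 8)·(r + 1)·(r - 4);  r⁵ - 9*r⁴ + 31*r³ - 51*r² + 4*r + 96 = (r - 3)·(r² - 3*r + 8)·(r + 1)·(r - 4)
Cancel the common factors (r² - 3*r + 8), (r + 1), (r - 4).

5/(r - 3)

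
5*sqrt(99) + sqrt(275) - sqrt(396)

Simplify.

14*sqrt(11)

5*sqrt(99) = 15*sqrt(11); sqrt(275) = 5*sqrt(11); sqrt(396) = 6*sqrt(11)
Combine: (15 + 5 - 6)·sqrt(11) = 14*sqrt(11)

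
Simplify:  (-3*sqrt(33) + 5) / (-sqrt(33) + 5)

Multiply numerator and denominator by 5 + sqrt(33).
Denominator becomes -8; numerator becomes -74 - 10*sqrt(33).

(5*sqrt(33) + 37)/4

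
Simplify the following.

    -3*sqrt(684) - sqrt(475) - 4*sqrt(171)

-35*sqrt(19)

3*sqrt(684) = 18*sqrt(19); sqrt(475) = 5*sqrt(19); 4*sqrt(171) = 12*sqrt(19)
Combine: (-18 - 5 - 12)·sqrt(19) = -35*sqrt(19)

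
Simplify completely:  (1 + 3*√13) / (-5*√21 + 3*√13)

(-15*√273 - 117 - 5*√21 - 3*√13)/408

Multiply numerator and denominator by 3*√13 + 5*√21.
Denominator becomes -408; numerator becomes 3*√13 + 5*√21 + 117 + 15*√273.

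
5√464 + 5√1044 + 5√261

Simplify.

5√464 = 20*√29; 5√1044 = 30*√29; 5√261 = 15*√29
Combine: (20 + 30 + 15)·√29 = 65*√29

65*√29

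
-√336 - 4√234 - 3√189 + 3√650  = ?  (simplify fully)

-13*√21 + 3*√26

√336 = 4*√21; 4√234 = 12*√26; 3√189 = 9*√21; 3√650 = 15*√26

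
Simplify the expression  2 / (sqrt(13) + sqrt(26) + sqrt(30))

(-104*sqrt(15) + 18*sqrt(30) + 34*sqrt(26) + 86*sqrt(13))/1271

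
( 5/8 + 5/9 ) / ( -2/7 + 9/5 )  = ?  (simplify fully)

Numerator: 5/8 + 5/9 = 85/72
Denominator: -2/7 + 9/5 = 53/35
Divide: (85/72) · (35/53) = 2975/3816

2975/3816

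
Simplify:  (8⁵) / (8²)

2^9

8⁵ = 2^15; 8² = 2^6
Combine exponents: 2^9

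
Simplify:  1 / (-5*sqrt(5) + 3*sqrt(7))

(-5*sqrt(5) - 3*sqrt(7))/62

Multiply numerator and denominator by 3*sqrt(7) + 5*sqrt(5).
Denominator becomes -62; numerator becomes 3*sqrt(7) + 5*sqrt(5).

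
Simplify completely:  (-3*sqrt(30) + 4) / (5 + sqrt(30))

(-110 + 19*sqrt(30))/5

Multiply numerator and denominator by -sqrt(30) + 5.
Denominator becomes -5; numerator becomes -19*sqrt(30) + 110.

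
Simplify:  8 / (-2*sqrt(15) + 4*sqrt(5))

Multiply numerator and denominator by 2*sqrt(15) + 4*sqrt(5).
Denominator becomes 20; numerator becomes 16*sqrt(15) + 32*sqrt(5).

(4*sqrt(15) + 8*sqrt(5))/5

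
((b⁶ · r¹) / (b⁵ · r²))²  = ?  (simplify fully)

Inside the bracket: b¹ · (r^-1)
Raise to the power 2: b² · (r^-2)

b²/r²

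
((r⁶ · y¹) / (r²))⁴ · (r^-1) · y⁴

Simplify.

Inside the bracket: r⁴ · y¹
Raise to the power 4: r^16 · y⁴
Multiply by (r^-1) · y⁴: add exponents.

r^15*y⁸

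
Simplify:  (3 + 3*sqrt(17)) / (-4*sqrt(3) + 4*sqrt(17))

Multiply numerator and denominator by 4*sqrt(3) + 4*sqrt(17).
Denominator becomes 224; numerator becomes 12*sqrt(3) + 12*sqrt(17) + 12*sqrt(51) + 204.

(3*sqrt(3) + 3*sqrt(17) + 3*sqrt(51) + 51)/56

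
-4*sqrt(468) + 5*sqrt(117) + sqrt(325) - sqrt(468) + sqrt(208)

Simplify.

4*sqrt(468) = 24*sqrt(13); 5*sqrt(117) = 15*sqrt(13); sqrt(325) = 5*sqrt(13); sqrt(468) = 6*sqrt(13); sqrt(208) = 4*sqrt(13)
Combine: (-24 + 15 + 5 - 6 + 4)·sqrt(13) = -6*sqrt(13)

-6*sqrt(13)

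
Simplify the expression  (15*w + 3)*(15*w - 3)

Difference of squares with P = 15*w, Q = 3.

225*w^2 - 9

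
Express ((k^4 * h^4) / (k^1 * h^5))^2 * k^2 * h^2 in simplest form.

k^8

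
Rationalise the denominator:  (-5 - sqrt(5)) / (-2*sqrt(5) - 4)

Multiply numerator and denominator by -4 + 2*sqrt(5).
Denominator becomes -4; numerator becomes -6*sqrt(5) + 10.

(-5 + 3*sqrt(5))/2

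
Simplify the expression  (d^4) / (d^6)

Quotient: (d^-2)

d^(-2)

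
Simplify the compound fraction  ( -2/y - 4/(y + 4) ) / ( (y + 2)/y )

Numerator: -2/y - 4/(y + 4) = (-6*y - 8)/(y² + 4*y)
Denominator: (y + 2)/y = (y + 2)/y
Divide: ((-6*y - 8)/(y² + 4*y)) · (y/(y + 2)) = (-6*y - 8)/(y² + 6*y + 8)

(-6*y - 8)/(y² + 6*y + 8)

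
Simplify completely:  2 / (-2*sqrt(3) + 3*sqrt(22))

(2*sqrt(3) + 3*sqrt(22))/93

Multiply numerator and denominator by 2*sqrt(3) + 3*sqrt(22).
Denominator becomes 186; numerator becomes 4*sqrt(3) + 6*sqrt(22).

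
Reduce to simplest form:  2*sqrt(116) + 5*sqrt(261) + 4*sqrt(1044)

43*sqrt(29)

2*sqrt(116) = 4*sqrt(29); 5*sqrt(261) = 15*sqrt(29); 4*sqrt(1044) = 24*sqrt(29)
Combine: (4 + 15 + 24)·sqrt(29) = 43*sqrt(29)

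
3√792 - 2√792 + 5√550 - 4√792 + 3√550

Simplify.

22*√22

3√792 = 18*√22; 2√792 = 12*√22; 5√550 = 25*√22; 4√792 = 24*√22; 3√550 = 15*√22
Combine: (18 - 12 + 25 - 24 + 15)·√22 = 22*√22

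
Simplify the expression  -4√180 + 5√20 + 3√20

-8*√5

4√180 = 24*√5; 5√20 = 10*√5; 3√20 = 6*√5
Combine: (-24 + 10 + 6)·√5 = -8*√5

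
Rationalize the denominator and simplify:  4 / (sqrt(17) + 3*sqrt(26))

Multiply numerator and denominator by -sqrt(17) + 3*sqrt(26).
Denominator becomes 217; numerator becomes -4*sqrt(17) + 12*sqrt(26).

(-4*sqrt(17) + 12*sqrt(26))/217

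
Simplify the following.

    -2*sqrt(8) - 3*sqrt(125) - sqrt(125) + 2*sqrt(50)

-20*sqrt(5) + 6*sqrt(2)

2*sqrt(8) = 4*sqrt(2); 3*sqrt(125) = 15*sqrt(5); sqrt(125) = 5*sqrt(5); 2*sqrt(50) = 10*sqrt(2)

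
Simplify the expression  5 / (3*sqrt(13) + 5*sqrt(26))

(-15*sqrt(13) + 25*sqrt(26))/533

Multiply numerator and denominator by -3*sqrt(13) + 5*sqrt(26).
Denominator becomes 533; numerator becomes -15*sqrt(13) + 25*sqrt(26).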